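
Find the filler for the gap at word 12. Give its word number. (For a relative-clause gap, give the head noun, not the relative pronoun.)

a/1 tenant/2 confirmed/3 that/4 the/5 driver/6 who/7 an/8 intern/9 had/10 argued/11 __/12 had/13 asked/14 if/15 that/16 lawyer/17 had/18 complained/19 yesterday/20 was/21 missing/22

The gap at 12 is the subject of "asked", inside a relative clause.
The relative pronoun is "who" (word 7); it is bound by the head noun immediately before it.
Its filler is the head noun "driver", at word 6.

6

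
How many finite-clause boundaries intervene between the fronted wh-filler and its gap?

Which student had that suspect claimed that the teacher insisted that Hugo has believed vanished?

"which student" is extracted from the subject of "vanished".
Boundaries crossed, outermost first: [that], [that], [Ø] — 3 in total.

3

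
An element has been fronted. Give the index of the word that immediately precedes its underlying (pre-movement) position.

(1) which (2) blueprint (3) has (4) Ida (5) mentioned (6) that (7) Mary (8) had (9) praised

The displaced element is "which blueprint" (word 2).
It is linked across 1 clause boundary (that).
It functions as the direct object of "praised", so the gap sits immediately after word 9 ("praised").
Base order: Ida has mentioned that Mary had praised which blueprint.

9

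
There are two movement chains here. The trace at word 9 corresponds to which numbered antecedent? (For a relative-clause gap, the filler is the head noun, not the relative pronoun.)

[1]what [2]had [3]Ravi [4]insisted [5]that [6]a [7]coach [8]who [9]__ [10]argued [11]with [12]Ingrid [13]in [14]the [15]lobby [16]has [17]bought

The marked gap is inside the relative clause, the subject of "argued".
Its filler is the head noun "coach" (via "who"), at word 7.
(The other dependency links word 1 to a gap after word 17.)

7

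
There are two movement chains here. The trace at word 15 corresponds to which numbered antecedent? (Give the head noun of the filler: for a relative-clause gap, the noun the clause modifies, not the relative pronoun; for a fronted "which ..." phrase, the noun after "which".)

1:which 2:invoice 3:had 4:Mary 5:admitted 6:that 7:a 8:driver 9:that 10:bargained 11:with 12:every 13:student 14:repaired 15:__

The marked gap is the direct object of "repaired".
Its filler is the fronted wh-phrase "which invoice", at word 2.
(The other dependency links word 8 to a gap after word 9.)

2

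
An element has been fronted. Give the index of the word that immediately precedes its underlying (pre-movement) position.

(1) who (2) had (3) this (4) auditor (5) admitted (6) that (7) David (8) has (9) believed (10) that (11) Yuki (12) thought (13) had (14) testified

The displaced element is "who" (word 1).
It is linked across 3 clause boundaries (that → that → Ø).
It functions as the subject of "testified", so the gap sits immediately after word 12 ("thought").
Base order: This auditor had admitted that David has believed that Yuki thought that who had testified.

12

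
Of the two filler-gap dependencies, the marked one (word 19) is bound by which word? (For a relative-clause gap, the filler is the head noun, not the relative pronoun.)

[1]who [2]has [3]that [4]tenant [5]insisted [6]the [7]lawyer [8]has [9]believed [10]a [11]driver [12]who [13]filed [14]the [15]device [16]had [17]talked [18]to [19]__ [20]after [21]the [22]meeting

1

The marked gap is the object of the preposition "to" of "talked".
Its filler is the fronted wh-phrase "who", at word 1.
(The other dependency links word 11 to a gap after word 12.)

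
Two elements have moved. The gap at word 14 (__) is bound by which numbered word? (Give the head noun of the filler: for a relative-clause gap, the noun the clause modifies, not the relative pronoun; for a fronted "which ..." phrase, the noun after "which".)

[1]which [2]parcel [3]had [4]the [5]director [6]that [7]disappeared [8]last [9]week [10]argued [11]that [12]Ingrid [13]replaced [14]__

2

The marked gap is the direct object of "replaced".
Its filler is the fronted wh-phrase "which parcel", at word 2.
(The other dependency links word 5 to a gap after word 6.)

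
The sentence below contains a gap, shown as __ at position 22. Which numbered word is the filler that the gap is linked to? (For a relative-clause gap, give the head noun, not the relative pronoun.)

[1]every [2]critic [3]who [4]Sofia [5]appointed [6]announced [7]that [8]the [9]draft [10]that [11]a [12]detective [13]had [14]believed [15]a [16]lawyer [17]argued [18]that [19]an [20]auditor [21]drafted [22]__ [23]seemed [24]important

9

The gap at 22 is the object of "drafted", inside a relative clause.
The relative pronoun is "that" (word 10); it is bound by the head noun immediately before it.
Its filler is the head noun "draft", at word 9.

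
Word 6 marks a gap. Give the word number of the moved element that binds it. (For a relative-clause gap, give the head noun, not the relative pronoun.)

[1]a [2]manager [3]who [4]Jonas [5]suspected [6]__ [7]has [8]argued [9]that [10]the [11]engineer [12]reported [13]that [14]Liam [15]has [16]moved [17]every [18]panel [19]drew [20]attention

The gap at 6 is the subject of "argued", inside a relative clause.
The relative pronoun is "who" (word 3); it is bound by the head noun immediately before it.
Its filler is the head noun "manager", at word 2.

2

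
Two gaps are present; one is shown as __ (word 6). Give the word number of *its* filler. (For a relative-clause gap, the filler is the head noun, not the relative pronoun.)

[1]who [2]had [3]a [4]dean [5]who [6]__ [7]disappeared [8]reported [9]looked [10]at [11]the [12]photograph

4

The marked gap is inside the relative clause, the subject of "disappeared".
Its filler is the head noun "dean" (via "who"), at word 4.
(The other dependency links word 1 to a gap after word 8.)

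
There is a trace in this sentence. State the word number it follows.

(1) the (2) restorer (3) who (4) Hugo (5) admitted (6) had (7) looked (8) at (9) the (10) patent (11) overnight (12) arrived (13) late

5

The displaced element is "the restorer" (word 2).
It is linked across 1 clause boundary (Ø).
It functions as the subject of "looked", so the gap sits immediately after word 5 ("admitted").
Base order: Hugo admitted that the restorer had looked at the patent overnight.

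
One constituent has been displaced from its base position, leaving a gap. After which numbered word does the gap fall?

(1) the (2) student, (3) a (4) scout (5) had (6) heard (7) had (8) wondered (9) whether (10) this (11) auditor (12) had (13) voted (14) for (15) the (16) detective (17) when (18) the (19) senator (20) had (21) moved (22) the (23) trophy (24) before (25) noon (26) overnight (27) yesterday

6

The displaced element is "the student" (word 2).
It is linked across 1 clause boundary (Ø).
It functions as the subject of "wondered", so the gap sits immediately after word 6 ("heard").
Base order: A scout had heard the student had wondered whether this auditor had voted for the detective when the senator had moved the trophy before noon overnight yesterday.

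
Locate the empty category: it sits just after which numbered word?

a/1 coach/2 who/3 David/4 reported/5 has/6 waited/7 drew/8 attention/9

5

The displaced element is "a coach" (word 2).
It is linked across 1 clause boundary (Ø).
It functions as the subject of "waited", so the gap sits immediately after word 5 ("reported").
Base order: David reported that a coach has waited.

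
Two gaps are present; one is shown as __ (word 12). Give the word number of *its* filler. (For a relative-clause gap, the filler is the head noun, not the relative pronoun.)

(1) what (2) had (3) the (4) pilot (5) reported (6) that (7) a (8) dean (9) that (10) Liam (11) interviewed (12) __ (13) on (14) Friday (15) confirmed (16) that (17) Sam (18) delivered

8

The marked gap is inside the relative clause, the direct object of "interviewed".
Its filler is the head noun "dean" (via "that"), at word 8.
(The other dependency links word 1 to a gap after word 18.)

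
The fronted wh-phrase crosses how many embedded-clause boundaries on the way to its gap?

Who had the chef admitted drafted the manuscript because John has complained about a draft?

1

"who" is extracted from the subject of "drafted".
Boundaries crossed, outermost first: [Ø] — 1 in total.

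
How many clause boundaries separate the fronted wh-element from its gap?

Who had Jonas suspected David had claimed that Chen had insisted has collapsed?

"who" is extracted from the subject of "collapsed".
Boundaries crossed, outermost first: [Ø], [that], [Ø] — 3 in total.

3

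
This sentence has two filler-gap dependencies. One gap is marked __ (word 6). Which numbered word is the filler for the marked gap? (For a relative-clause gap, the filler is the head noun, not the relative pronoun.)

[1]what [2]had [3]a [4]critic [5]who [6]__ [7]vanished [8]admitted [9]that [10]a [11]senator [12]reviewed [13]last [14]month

The marked gap is inside the relative clause, the subject of "vanished".
Its filler is the head noun "critic" (via "who"), at word 4.
(The other dependency links word 1 to a gap after word 12.)

4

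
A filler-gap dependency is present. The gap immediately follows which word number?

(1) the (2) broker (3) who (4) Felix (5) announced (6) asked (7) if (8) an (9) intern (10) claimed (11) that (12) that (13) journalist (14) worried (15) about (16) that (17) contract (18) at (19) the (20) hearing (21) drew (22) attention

5

The displaced element is "the broker" (word 2).
It is linked across 1 clause boundary (Ø).
It functions as the subject of "asked", so the gap sits immediately after word 5 ("announced").
Base order: Felix announced the broker asked if an intern claimed that that journalist worried about that contract at the hearing.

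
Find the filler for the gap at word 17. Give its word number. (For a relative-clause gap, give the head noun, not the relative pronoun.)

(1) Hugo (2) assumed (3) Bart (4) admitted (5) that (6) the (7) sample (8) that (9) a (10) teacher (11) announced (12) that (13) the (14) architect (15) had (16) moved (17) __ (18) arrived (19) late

The gap at 17 is the object of "moved", inside a relative clause.
The relative pronoun is "that" (word 8); it is bound by the head noun immediately before it.
Its filler is the head noun "sample", at word 7.

7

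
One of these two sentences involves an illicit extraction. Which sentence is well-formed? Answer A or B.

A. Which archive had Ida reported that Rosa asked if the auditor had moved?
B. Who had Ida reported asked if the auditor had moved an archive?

In A, the wh-phrase is extracted from inside a wh-island (introduced by "if"), which blocks movement.
In B, the extraction path crosses only that-complement boundaries, which are transparent.
So B is grammatical.

B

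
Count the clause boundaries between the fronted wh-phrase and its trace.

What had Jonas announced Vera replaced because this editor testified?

"what" is extracted from the object of "replaced".
Boundaries crossed, outermost first: [Ø] — 1 in total.

1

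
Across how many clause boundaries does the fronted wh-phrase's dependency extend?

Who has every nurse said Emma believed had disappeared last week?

2

"who" is extracted from the subject of "disappeared".
Boundaries crossed, outermost first: [Ø], [Ø] — 2 in total.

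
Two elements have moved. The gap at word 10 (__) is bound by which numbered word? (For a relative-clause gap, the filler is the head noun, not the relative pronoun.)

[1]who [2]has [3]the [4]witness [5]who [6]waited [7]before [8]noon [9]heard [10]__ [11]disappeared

The marked gap is the subject of "disappeared".
Its filler is the fronted wh-phrase "who", at word 1.
(The other dependency links word 4 to a gap after word 5.)

1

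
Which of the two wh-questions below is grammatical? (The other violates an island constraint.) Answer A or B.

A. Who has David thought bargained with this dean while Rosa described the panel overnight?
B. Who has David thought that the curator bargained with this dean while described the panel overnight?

In B, the wh-phrase is extracted from inside an adjunct island (introduced by "while"), which blocks movement.
In A, the extraction path crosses only that-complement boundaries, which are transparent.
So A is grammatical.

A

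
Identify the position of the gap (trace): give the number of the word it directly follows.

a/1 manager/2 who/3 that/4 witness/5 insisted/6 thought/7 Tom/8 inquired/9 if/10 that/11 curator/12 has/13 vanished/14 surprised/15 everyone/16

6

The displaced element is "a manager" (word 2).
It is linked across 1 clause boundary (Ø).
It functions as the subject of "thought", so the gap sits immediately after word 6 ("insisted").
Base order: That witness insisted that a manager thought Tom inquired if that curator has vanished.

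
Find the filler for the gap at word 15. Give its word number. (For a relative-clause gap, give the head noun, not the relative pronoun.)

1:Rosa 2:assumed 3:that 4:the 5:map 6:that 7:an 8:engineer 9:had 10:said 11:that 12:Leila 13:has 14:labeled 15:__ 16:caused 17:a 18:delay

The gap at 15 is the object of "labeled", inside a relative clause.
The relative pronoun is "that" (word 6); it is bound by the head noun immediately before it.
Its filler is the head noun "map", at word 5.

5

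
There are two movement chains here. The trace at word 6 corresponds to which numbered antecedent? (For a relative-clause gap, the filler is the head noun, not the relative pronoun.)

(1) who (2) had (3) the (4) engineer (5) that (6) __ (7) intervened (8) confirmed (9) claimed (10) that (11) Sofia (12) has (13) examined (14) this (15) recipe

4

The marked gap is inside the relative clause, the subject of "intervened".
Its filler is the head noun "engineer" (via "that"), at word 4.
(The other dependency links word 1 to a gap after word 8.)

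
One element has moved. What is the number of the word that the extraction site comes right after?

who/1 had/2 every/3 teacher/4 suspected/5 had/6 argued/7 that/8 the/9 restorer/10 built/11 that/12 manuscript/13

The displaced element is "who" (word 1).
It is linked across 1 clause boundary (Ø).
It functions as the subject of "argued", so the gap sits immediately after word 5 ("suspected").
Base order: Every teacher had suspected that who had argued that the restorer built that manuscript.

5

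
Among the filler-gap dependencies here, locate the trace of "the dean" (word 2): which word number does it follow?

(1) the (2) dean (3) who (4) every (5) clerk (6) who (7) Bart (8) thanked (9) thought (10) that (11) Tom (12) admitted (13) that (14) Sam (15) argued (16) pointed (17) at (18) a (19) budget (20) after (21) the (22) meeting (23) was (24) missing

The displaced element is "the dean" (word 2).
It is linked across 3 clause boundaries (that → that → Ø).
It functions as the subject of "pointed", so the gap sits immediately after word 15 ("argued").
Base order: Every clerk who Bart thanked thought that Tom admitted that Sam argued the dean pointed at a budget after the meeting.

15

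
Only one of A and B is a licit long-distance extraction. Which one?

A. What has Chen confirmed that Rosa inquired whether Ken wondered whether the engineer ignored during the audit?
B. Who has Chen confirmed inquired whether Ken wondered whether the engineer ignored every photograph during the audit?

B

In A, the wh-phrase is extracted from inside a wh-island (introduced by "whether"), which blocks movement.
In B, the extraction path crosses only that-complement boundaries, which are transparent.
So B is grammatical.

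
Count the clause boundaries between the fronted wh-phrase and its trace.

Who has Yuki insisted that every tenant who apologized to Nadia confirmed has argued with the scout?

2

"who" is extracted from the subject of "argued".
Boundaries crossed, outermost first: [that], [Ø] — 2 in total.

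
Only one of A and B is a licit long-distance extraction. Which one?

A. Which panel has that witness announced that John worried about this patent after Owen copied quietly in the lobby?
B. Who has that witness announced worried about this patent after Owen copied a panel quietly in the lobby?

B

In A, the wh-phrase is extracted from inside an adjunct island (introduced by "after"), which blocks movement.
In B, the extraction path crosses only that-complement boundaries, which are transparent.
So B is grammatical.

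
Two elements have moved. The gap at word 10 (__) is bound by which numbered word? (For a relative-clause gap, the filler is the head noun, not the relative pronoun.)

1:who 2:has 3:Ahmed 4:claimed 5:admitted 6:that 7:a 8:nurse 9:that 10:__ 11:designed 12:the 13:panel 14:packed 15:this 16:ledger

8

The marked gap is inside the relative clause, the subject of "designed".
Its filler is the head noun "nurse" (via "that"), at word 8.
(The other dependency links word 1 to a gap after word 4.)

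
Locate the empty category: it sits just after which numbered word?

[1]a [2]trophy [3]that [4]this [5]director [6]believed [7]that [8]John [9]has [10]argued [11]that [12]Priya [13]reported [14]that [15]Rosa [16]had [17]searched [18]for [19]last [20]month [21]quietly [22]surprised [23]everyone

The displaced element is "a trophy" (word 2).
It is linked across 3 clause boundaries (that → that → that).
It functions as the object of the preposition "for" of "searched", so the gap sits immediately after word 18 ("for").
Base order: This director believed that John has argued that Priya reported that Rosa had searched for a trophy last month quietly.

18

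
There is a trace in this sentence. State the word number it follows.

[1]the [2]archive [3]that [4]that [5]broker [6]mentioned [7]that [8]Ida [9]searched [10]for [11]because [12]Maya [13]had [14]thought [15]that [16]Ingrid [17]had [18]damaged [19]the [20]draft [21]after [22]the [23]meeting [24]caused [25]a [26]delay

10

The displaced element is "the archive" (word 2).
It is linked across 1 clause boundary (that).
It functions as the object of the preposition "for" of "searched", so the gap sits immediately after word 10 ("for").
Base order: That broker mentioned that Ida searched for the archive because Maya had thought that Ingrid had damaged the draft after the meeting.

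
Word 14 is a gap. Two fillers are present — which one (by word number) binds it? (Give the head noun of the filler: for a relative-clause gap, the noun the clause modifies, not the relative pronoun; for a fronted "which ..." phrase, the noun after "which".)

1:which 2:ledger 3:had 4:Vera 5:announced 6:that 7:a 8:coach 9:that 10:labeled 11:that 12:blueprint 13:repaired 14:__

The marked gap is the direct object of "repaired".
Its filler is the fronted wh-phrase "which ledger", at word 2.
(The other dependency links word 8 to a gap after word 9.)

2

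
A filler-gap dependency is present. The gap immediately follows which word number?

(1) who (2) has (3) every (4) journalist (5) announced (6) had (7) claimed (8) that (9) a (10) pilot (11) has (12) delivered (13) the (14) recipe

The displaced element is "who" (word 1).
It is linked across 1 clause boundary (Ø).
It functions as the subject of "claimed", so the gap sits immediately after word 5 ("announced").
Base order: Every journalist has announced that who had claimed that a pilot has delivered the recipe.

5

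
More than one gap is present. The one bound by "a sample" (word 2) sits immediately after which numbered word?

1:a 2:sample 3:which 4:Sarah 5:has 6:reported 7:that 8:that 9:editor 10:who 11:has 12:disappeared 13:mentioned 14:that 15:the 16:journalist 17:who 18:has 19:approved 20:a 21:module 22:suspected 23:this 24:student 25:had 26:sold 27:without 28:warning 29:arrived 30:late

The displaced element is "a sample" (word 2).
It is linked across 3 clause boundaries (that → that → Ø).
It functions as the direct object of "sold", so the gap sits immediately after word 26 ("sold").
Base order: Sarah has reported that that editor who has disappeared mentioned that the journalist who has approved a module suspected this student had sold a sample without warning.

26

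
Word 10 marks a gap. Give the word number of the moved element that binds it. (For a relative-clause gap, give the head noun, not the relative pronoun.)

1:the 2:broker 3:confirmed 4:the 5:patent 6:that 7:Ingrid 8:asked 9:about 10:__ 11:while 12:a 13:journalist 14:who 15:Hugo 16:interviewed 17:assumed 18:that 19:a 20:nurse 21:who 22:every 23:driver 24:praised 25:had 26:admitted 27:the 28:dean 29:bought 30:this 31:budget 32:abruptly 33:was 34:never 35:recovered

The gap at 10 is the prepositional object of "asked", inside a relative clause.
The relative pronoun is "that" (word 6); it is bound by the head noun immediately before it.
Its filler is the head noun "patent", at word 5.

5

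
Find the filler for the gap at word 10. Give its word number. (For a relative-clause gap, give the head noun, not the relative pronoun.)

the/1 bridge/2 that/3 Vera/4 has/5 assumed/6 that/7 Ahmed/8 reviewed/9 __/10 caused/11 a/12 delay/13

2

The gap at 10 is the object of "reviewed", inside a relative clause.
The relative pronoun is "that" (word 3); it is bound by the head noun immediately before it.
Its filler is the head noun "bridge", at word 2.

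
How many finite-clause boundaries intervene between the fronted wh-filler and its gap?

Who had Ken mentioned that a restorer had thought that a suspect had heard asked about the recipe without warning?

"who" is extracted from the subject of "asked".
Boundaries crossed, outermost first: [that], [that], [Ø] — 3 in total.

3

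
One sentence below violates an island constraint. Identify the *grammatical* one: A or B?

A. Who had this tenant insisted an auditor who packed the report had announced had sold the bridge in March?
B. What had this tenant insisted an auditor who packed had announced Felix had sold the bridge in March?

A

In B, the wh-phrase is extracted from inside a complex-NP island (relative clause) (introduced by "who"), which blocks movement.
In A, the extraction path crosses only that-complement boundaries, which are transparent.
So A is grammatical.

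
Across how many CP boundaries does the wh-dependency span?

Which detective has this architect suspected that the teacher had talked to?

1

"which detective" is extracted from the PP object of "talked".
Boundaries crossed, outermost first: [that] — 1 in total.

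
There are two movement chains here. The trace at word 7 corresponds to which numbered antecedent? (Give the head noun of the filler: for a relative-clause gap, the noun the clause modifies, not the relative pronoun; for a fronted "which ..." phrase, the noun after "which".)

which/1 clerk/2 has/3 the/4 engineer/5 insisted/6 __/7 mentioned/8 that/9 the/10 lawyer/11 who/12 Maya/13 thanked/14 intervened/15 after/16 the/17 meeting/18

The marked gap is the subject of "mentioned".
Its filler is the fronted wh-phrase "which clerk", at word 2.
(The other dependency links word 11 to a gap after word 14.)

2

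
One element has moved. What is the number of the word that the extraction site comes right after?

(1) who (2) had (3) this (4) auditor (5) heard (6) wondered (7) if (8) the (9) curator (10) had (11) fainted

The displaced element is "who" (word 1).
It is linked across 1 clause boundary (Ø).
It functions as the subject of "wondered", so the gap sits immediately after word 5 ("heard").
Base order: This auditor had heard that who wondered if the curator had fainted.

5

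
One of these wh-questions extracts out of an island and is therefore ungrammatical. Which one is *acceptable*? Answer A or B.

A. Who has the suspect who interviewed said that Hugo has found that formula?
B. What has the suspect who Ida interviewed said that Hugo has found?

In A, the wh-phrase is extracted from inside a complex-NP island (relative clause) (introduced by "who"), which blocks movement.
In B, the extraction path crosses only that-complement boundaries, which are transparent.
So B is grammatical.

B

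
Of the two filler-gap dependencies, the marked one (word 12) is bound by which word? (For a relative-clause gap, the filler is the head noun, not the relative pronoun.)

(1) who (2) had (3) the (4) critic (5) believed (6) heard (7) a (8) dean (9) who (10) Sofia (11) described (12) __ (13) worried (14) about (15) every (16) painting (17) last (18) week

The marked gap is inside the relative clause, the direct object of "described".
Its filler is the head noun "dean" (via "who"), at word 8.
(The other dependency links word 1 to a gap after word 5.)

8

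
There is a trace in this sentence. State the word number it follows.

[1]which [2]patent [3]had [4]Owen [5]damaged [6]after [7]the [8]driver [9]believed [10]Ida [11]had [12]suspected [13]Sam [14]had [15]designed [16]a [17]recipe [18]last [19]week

The displaced element is "which patent" (word 2).
It functions as the direct object of "damaged", so the gap sits immediately after word 5 ("damaged").
Base order: Owen had damaged which patent after the driver believed Ida had suspected Sam had designed a recipe last week.

5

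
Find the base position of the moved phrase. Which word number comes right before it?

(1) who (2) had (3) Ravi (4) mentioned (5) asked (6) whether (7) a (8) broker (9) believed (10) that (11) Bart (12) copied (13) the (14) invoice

The displaced element is "who" (word 1).
It is linked across 1 clause boundary (Ø).
It functions as the subject of "asked", so the gap sits immediately after word 4 ("mentioned").
Base order: Ravi had mentioned that who asked whether a broker believed that Bart copied the invoice.

4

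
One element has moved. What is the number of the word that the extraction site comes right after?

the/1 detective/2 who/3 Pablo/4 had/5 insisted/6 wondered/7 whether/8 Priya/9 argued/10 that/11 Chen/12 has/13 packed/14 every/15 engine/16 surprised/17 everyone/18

6

The displaced element is "the detective" (word 2).
It is linked across 1 clause boundary (Ø).
It functions as the subject of "wondered", so the gap sits immediately after word 6 ("insisted").
Base order: Pablo had insisted that the detective wondered whether Priya argued that Chen has packed every engine.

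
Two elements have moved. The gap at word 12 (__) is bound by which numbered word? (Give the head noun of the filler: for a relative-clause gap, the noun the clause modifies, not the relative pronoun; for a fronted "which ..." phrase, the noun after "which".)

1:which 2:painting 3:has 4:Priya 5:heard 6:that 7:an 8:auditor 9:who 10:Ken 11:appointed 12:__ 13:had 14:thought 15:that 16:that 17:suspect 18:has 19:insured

8

The marked gap is inside the relative clause, the direct object of "appointed".
Its filler is the head noun "auditor" (via "who"), at word 8.
(The other dependency links word 2 to a gap after word 19.)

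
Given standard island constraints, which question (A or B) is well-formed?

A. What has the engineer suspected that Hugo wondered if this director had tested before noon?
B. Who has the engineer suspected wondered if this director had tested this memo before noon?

In A, the wh-phrase is extracted from inside a wh-island (introduced by "if"), which blocks movement.
In B, the extraction path crosses only that-complement boundaries, which are transparent.
So B is grammatical.

B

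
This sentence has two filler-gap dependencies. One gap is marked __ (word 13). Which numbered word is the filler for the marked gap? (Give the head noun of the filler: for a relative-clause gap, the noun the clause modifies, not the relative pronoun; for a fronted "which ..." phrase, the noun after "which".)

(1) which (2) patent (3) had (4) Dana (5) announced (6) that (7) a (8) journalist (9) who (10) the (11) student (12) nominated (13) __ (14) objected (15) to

The marked gap is inside the relative clause, the direct object of "nominated".
Its filler is the head noun "journalist" (via "who"), at word 8.
(The other dependency links word 2 to a gap after word 15.)

8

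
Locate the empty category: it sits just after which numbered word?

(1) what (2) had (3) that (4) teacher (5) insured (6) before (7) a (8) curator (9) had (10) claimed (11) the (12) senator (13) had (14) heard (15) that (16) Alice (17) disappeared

5

The displaced element is "what" (word 1).
It functions as the direct object of "insured", so the gap sits immediately after word 5 ("insured").
Base order: That teacher had insured what before a curator had claimed the senator had heard that Alice disappeared.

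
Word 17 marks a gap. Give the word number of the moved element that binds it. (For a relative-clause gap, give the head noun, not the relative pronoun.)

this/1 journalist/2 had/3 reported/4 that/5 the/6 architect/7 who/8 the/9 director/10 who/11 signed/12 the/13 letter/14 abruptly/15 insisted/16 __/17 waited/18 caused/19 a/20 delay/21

The gap at 17 is the subject of "waited", inside a relative clause.
The relative pronoun is "who" (word 8); it is bound by the head noun immediately before it.
Its filler is the head noun "architect", at word 7.

7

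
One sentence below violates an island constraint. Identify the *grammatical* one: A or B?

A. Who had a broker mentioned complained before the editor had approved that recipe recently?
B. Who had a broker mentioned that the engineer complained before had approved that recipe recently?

A

In B, the wh-phrase is extracted from inside an adjunct island (introduced by "before"), which blocks movement.
In A, the extraction path crosses only that-complement boundaries, which are transparent.
So A is grammatical.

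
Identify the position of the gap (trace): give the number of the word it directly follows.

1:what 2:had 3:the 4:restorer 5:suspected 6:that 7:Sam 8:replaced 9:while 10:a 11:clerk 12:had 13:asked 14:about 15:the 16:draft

8

The displaced element is "what" (word 1).
It is linked across 1 clause boundary (that).
It functions as the direct object of "replaced", so the gap sits immediately after word 8 ("replaced").
Base order: The restorer had suspected that Sam replaced what while a clerk had asked about the draft.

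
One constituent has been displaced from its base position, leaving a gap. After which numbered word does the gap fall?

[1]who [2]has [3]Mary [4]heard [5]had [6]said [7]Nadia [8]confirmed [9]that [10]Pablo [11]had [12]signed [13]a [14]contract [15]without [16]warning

The displaced element is "who" (word 1).
It is linked across 1 clause boundary (Ø).
It functions as the subject of "said", so the gap sits immediately after word 4 ("heard").
Base order: Mary has heard who had said Nadia confirmed that Pablo had signed a contract without warning.

4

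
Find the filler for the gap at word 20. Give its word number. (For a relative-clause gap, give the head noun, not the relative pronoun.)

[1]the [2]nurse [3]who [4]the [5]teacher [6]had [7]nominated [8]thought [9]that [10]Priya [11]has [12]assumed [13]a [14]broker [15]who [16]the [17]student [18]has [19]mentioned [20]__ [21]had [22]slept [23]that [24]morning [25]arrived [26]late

14

The gap at 20 is the subject of "slept", inside a relative clause.
The relative pronoun is "who" (word 15); it is bound by the head noun immediately before it.
Its filler is the head noun "broker", at word 14.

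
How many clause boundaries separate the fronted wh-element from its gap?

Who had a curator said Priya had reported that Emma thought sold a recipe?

3

"who" is extracted from the subject of "sold".
Boundaries crossed, outermost first: [Ø], [that], [Ø] — 3 in total.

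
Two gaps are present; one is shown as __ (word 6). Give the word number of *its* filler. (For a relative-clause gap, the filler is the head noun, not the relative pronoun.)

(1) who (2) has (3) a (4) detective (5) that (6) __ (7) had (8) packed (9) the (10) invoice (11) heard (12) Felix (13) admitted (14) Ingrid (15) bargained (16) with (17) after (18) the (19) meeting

The marked gap is inside the relative clause, the subject of "packed".
Its filler is the head noun "detective" (via "that"), at word 4.
(The other dependency links word 1 to a gap after word 16.)

4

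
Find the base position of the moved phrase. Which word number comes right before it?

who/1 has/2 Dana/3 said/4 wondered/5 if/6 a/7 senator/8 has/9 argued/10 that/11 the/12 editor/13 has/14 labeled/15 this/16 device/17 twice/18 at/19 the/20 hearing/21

The displaced element is "who" (word 1).
It is linked across 1 clause boundary (Ø).
It functions as the subject of "wondered", so the gap sits immediately after word 4 ("said").
Base order: Dana has said that who wondered if a senator has argued that the editor has labeled this device twice at the hearing.

4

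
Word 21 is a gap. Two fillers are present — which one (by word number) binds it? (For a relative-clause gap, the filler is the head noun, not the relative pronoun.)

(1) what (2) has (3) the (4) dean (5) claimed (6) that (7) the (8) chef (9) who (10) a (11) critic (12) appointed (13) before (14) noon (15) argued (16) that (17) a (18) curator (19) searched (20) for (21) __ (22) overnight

The marked gap is the object of the preposition "for" of "searched".
Its filler is the fronted wh-phrase "what", at word 1.
(The other dependency links word 8 to a gap after word 12.)

1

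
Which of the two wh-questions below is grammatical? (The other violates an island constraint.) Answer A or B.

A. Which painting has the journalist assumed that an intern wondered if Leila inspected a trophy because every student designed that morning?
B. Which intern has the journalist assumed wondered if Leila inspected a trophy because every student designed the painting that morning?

B

In A, the wh-phrase is extracted from inside a wh-island (introduced by "if"), which blocks movement.
In B, the extraction path crosses only that-complement boundaries, which are transparent.
So B is grammatical.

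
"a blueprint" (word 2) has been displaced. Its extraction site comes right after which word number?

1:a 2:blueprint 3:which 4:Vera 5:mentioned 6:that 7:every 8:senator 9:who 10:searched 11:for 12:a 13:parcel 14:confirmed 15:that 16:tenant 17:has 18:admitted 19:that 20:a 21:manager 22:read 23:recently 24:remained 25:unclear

The displaced element is "a blueprint" (word 2).
It is linked across 3 clause boundaries (that → Ø → that).
It functions as the direct object of "read", so the gap sits immediately after word 22 ("read").
Base order: Vera mentioned that every senator who searched for a parcel confirmed that tenant has admitted that a manager read a blueprint recently.

22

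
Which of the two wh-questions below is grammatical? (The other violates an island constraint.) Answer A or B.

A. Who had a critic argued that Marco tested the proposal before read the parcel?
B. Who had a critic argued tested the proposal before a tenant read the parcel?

B

In A, the wh-phrase is extracted from inside an adjunct island (introduced by "before"), which blocks movement.
In B, the extraction path crosses only that-complement boundaries, which are transparent.
So B is grammatical.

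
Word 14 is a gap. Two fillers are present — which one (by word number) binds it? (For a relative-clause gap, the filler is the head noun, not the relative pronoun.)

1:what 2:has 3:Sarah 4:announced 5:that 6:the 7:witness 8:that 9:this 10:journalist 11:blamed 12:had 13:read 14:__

1

The marked gap is the direct object of "read".
Its filler is the fronted wh-phrase "what", at word 1.
(The other dependency links word 7 to a gap after word 11.)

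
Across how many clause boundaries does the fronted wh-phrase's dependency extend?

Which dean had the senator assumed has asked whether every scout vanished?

1

"which dean" is extracted from the subject of "asked".
Boundaries crossed, outermost first: [Ø] — 1 in total.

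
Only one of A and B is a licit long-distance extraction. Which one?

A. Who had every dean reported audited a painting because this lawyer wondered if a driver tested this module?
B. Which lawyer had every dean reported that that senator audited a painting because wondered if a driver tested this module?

In B, the wh-phrase is extracted from inside an adjunct island (introduced by "because"), which blocks movement.
In A, the extraction path crosses only that-complement boundaries, which are transparent.
So A is grammatical.

A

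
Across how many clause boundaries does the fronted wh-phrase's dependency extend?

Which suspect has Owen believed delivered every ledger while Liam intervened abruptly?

"which suspect" is extracted from the subject of "delivered".
Boundaries crossed, outermost first: [Ø] — 1 in total.

1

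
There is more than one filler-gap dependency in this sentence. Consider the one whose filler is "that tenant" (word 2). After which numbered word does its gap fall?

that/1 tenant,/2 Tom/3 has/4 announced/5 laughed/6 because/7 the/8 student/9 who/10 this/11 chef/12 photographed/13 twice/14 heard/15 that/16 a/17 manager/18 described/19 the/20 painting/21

5

The displaced element is "that tenant" (word 2).
It is linked across 1 clause boundary (Ø).
It functions as the subject of "laughed", so the gap sits immediately after word 5 ("announced").
Base order: Tom has announced that that tenant laughed because the student who this chef photographed twice heard that a manager described the painting.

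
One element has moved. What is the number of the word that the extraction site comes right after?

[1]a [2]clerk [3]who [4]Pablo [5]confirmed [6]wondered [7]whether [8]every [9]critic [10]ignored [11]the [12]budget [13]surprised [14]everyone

The displaced element is "a clerk" (word 2).
It is linked across 1 clause boundary (Ø).
It functions as the subject of "wondered", so the gap sits immediately after word 5 ("confirmed").
Base order: Pablo confirmed that a clerk wondered whether every critic ignored the budget.

5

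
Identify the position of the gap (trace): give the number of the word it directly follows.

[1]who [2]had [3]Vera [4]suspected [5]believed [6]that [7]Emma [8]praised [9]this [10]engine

4

The displaced element is "who" (word 1).
It is linked across 1 clause boundary (Ø).
It functions as the subject of "believed", so the gap sits immediately after word 4 ("suspected").
Base order: Vera had suspected that who believed that Emma praised this engine.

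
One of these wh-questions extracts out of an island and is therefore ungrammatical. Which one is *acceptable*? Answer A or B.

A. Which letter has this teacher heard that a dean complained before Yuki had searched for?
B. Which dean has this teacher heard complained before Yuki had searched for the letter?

In A, the wh-phrase is extracted from inside an adjunct island (introduced by "before"), which blocks movement.
In B, the extraction path crosses only that-complement boundaries, which are transparent.
So B is grammatical.

B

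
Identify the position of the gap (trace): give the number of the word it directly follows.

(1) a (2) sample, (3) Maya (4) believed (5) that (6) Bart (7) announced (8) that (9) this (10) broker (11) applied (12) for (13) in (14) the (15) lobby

The displaced element is "a sample" (word 2).
It is linked across 2 clause boundaries (that → that).
It functions as the object of the preposition "for" of "applied", so the gap sits immediately after word 12 ("for").
Base order: Maya believed that Bart announced that this broker applied for a sample in the lobby.

12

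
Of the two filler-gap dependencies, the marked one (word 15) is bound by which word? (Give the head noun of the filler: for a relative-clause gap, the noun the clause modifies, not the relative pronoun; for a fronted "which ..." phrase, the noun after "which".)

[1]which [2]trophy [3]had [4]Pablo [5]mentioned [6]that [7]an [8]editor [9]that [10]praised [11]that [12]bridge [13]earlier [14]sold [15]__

The marked gap is the direct object of "sold".
Its filler is the fronted wh-phrase "which trophy", at word 2.
(The other dependency links word 8 to a gap after word 9.)

2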